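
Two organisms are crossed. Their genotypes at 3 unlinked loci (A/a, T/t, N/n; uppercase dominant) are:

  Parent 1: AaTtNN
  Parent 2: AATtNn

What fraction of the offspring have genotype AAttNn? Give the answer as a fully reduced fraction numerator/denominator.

AaTtNN gametes: ATN×2, AtN×2, aTN×2, atN×2
AATtNn gametes: ATN×2, ATn×2, AtN×2, Atn×2
AaTtNN×AATtNn grid (8·8=64): AATTNN=4 AATTNn=4 AATtNN=8 AATtNn=8 AAttNN=4 AAttNn=4 AaTTNN=4 AaTTNn=4 AaTtNN=8 AaTtNn=8 AattNN=4 AattNn=4
AAttNn hits 4/64; gcd=4; 4÷4/64÷4 = 1/16

P(AAttNn) = 1/16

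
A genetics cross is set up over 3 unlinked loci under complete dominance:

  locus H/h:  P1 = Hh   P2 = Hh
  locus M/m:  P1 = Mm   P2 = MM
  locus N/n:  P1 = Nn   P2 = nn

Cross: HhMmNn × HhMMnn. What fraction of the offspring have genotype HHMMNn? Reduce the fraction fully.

P(HHMMNn) = 1/16

HhMmNn gametes: HMN×1, HMn×1, HmN×1, Hmn×1, hMN×1, hMn×1, hmN×1, hmn×1
HhMMnn gametes: HMn×4, hMn×4
HhMmNn×HhMMnn grid (8·8=64): HHMMNn=4 HHMMnn=4 HHMmNn=4 HHMmnn=4 HhMMNn=8 HhMMnn=8 HhMmNn=8 HhMmnn=8 hhMMNn=4 hhMMnn=4 hhMmNn=4 hhMmnn=4
HHMMNn hits 4/64; gcd=4; 4÷4/64÷4 = 1/16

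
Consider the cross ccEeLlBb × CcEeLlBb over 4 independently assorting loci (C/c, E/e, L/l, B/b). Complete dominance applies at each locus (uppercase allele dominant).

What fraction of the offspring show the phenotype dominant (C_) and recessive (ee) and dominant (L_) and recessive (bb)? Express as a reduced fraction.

P(C_ ee L_ bb) = 3/128

ccEeLlBb gametes: cELB×2, cELb×2, cElB×2, cElb×2, ceLB×2, ceLb×2, celB×2, celb×2
CcEeLlBb gametes: CELB×1, CELb×1, CElB×1, CElb×1, CeLB×1, CeLb×1, CelB×1, Celb×1, cELB×1, cELb×1, cElB×1, cElb×1, ceLB×1, ceLb×1, celB×1, celb×1
ccEeLlBb×CcEeLlBb grid (16·16=256): CcEELLBB=2 CcEELLBb=4 CcEELLbb=2 CcEELlBB=4 CcEELlBb=8 CcEELlbb=4 CcEEllBB=2 CcEEllBb=4 CcEEllbb=2 CcEeLLBB=4 CcEeLLBb=8 CcEeLLbb=4 CcEeLlBB=8 CcEeLlBb=16 CcEeLlbb=8 CcEellBB=4 CcEellBb=8 CcEellbb=4 CceeLLBB=2 CceeLLBb=4 CceeLLbb=2 CceeLlBB=4 CceeLlBb=8 CceeLlbb=4 CceellBB=2 CceellBb=4 Cceellbb=2 ccEELLBB=2 ccEELLBb=4 ccEELLbb=2 ccEELlBB=4 ccEELlBb=8 ccEELlbb=4 ccEEllBB=2 ccEEllBb=4 ccEEllbb=2 ccEeLLBB=4 ccEeLLBb=8 ccEeLLbb=4 ccEeLlBB=8 ccEeLlBb=16 ccEeLlbb=8 ccEellBB=4 ccEellBb=8 ccEellbb=4 cceeLLBB=2 cceeLLBb=4 cceeLLbb=2 cceeLlBB=4 cceeLlBb=8 cceeLlbb=4 cceellBB=2 cceellBb=4 cceellbb=2
C_ ee L_ bb hits 6/256; gcd=2; 6÷2/256÷2 = 3/128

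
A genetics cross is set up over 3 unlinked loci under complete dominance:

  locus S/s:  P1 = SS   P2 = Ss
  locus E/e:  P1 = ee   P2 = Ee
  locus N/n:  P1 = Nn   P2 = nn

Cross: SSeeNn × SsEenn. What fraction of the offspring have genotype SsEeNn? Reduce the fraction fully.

SSeeNn gametes: SeN×4, Sen×4
SsEenn gametes: SEn×2, Sen×2, sEn×2, sen×2
SSeeNn×SsEenn grid (8·8=64): SSEeNn=8 SSEenn=8 SSeeNn=8 SSeenn=8 SsEeNn=8 SsEenn=8 SseeNn=8 Sseenn=8
SsEeNn hits 8/64; gcd=8; 8÷8/64÷8 = 1/8

P(SsEeNn) = 1/8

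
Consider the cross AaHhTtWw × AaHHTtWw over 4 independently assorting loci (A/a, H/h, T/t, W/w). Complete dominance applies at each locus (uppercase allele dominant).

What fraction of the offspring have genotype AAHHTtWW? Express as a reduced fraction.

P(AAHHTtWW) = 1/64

AaHhTtWw gametes: AHTW×1, AHTw×1, AHtW×1, AHtw×1, AhTW×1, AhTw×1, AhtW×1, Ahtw×1, aHTW×1, aHTw×1, aHtW×1, aHtw×1, ahTW×1, ahTw×1, ahtW×1, ahtw×1
AaHHTtWw gametes: AHTW×2, AHTw×2, AHtW×2, AHtw×2, aHTW×2, aHTw×2, aHtW×2, aHtw×2
AaHhTtWw×AaHHTtWw grid (16·16=256): AAHHTTWW=2 AAHHTTWw=4 AAHHTTww=2 AAHHTtWW=4 AAHHTtWw=8 AAHHTtww=4 AAHHttWW=2 AAHHttWw=4 AAHHttww=2 AAHhTTWW=2 AAHhTTWw=4 AAHhTTww=2 AAHhTtWW=4 AAHhTtWw=8 AAHhTtww=4 AAHhttWW=2 AAHhttWw=4 AAHhttww=2 AaHHTTWW=4 AaHHTTWw=8 AaHHTTww=4 AaHHTtWW=8 AaHHTtWw=16 AaHHTtww=8 AaHHttWW=4 AaHHttWw=8 AaHHttww=4 AaHhTTWW=4 AaHhTTWw=8 AaHhTTww=4 AaHhTtWW=8 AaHhTtWw=16 AaHhTtww=8 AaHhttWW=4 AaHhttWw=8 AaHhttww=4 aaHHTTWW=2 aaHHTTWw=4 aaHHTTww=2 aaHHTtWW=4 aaHHTtWw=8 aaHHTtww=4 aaHHttWW=2 aaHHttWw=4 aaHHttww=2 aaHhTTWW=2 aaHhTTWw=4 aaHhTTww=2 aaHhTtWW=4 aaHhTtWw=8 aaHhTtww=4 aaHhttWW=2 aaHhttWw=4 aaHhttww=2
AAHHTtWW hits 4/256; gcd=4; 4÷4/256÷4 = 1/64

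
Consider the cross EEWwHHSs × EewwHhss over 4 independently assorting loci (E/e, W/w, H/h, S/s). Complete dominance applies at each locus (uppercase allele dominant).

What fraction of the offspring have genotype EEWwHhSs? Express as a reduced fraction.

P(EEWwHhSs) = 1/16

EEWwHHSs gametes: EWHS×4, EWHs×4, EwHS×4, EwHs×4
EewwHhss gametes: EwHs×4, Ewhs×4, ewHs×4, ewhs×4
EEWwHHSs×EewwHhss grid (16·16=256): EEWwHHSs=16 EEWwHHss=16 EEWwHhSs=16 EEWwHhss=16 EEwwHHSs=16 EEwwHHss=16 EEwwHhSs=16 EEwwHhss=16 EeWwHHSs=16 EeWwHHss=16 EeWwHhSs=16 EeWwHhss=16 EewwHHSs=16 EewwHHss=16 EewwHhSs=16 EewwHhss=16
EEWwHhSs hits 16/256; gcd=16; 16÷16/256÷16 = 1/16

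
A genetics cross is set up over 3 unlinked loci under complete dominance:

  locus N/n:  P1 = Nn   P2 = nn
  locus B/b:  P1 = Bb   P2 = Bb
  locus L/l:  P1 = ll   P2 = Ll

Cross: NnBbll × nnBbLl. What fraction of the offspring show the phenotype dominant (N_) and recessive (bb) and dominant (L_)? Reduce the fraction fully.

NnBbll gametes: NBl×2, Nbl×2, nBl×2, nbl×2
nnBbLl gametes: nBL×2, nBl×2, nbL×2, nbl×2
NnBbll×nnBbLl grid (8·8=64): NnBBLl=4 NnBBll=4 NnBbLl=8 NnBbll=8 NnbbLl=4 Nnbbll=4 nnBBLl=4 nnBBll=4 nnBbLl=8 nnBbll=8 nnbbLl=4 nnbbll=4
N_ bb L_ hits 4/64; gcd=4; 4÷4/64÷4 = 1/16

P(N_ bb L_) = 1/16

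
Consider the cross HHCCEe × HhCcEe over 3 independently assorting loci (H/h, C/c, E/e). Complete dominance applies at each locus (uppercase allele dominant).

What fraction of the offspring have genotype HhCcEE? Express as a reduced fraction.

HHCCEe gametes: HCE×4, HCe×4
HhCcEe gametes: HCE×1, HCe×1, HcE×1, Hce×1, hCE×1, hCe×1, hcE×1, hce×1
HHCCEe×HhCcEe grid (8·8=64): HHCCEE=4 HHCCEe=8 HHCCee=4 HHCcEE=4 HHCcEe=8 HHCcee=4 HhCCEE=4 HhCCEe=8 HhCCee=4 HhCcEE=4 HhCcEe=8 HhCcee=4
HhCcEE hits 4/64; gcd=4; 4÷4/64÷4 = 1/16

P(HhCcEE) = 1/16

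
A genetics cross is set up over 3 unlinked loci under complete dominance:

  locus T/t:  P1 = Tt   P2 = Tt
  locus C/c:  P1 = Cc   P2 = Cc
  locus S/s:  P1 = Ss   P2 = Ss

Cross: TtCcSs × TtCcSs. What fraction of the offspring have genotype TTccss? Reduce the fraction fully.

P(TTccss) = 1/64

TtCcSs gametes: TCS×1, TCs×1, TcS×1, Tcs×1, tCS×1, tCs×1, tcS×1, tcs×1
TtCcSs gametes: TCS×1, TCs×1, TcS×1, Tcs×1, tCS×1, tCs×1, tcS×1, tcs×1
TtCcSs×TtCcSs grid (8·8=64): TTCCSS=1 TTCCSs=2 TTCCss=1 TTCcSS=2 TTCcSs=4 TTCcss=2 TTccSS=1 TTccSs=2 TTccss=1 TtCCSS=2 TtCCSs=4 TtCCss=2 TtCcSS=4 TtCcSs=8 TtCcss=4 TtccSS=2 TtccSs=4 Ttccss=2 ttCCSS=1 ttCCSs=2 ttCCss=1 ttCcSS=2 ttCcSs=4 ttCcss=2 ttccSS=1 ttccSs=2 ttccss=1
TTccss hits 1/64; gcd=1; 1÷1/64÷1 = 1/64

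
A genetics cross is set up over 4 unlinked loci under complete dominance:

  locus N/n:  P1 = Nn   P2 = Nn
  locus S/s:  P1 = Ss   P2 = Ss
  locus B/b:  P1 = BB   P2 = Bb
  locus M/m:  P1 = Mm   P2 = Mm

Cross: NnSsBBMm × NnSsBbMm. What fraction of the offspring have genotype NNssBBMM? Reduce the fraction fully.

NnSsBBMm gametes: NSBM×2, NSBm×2, NsBM×2, NsBm×2, nSBM×2, nSBm×2, nsBM×2, nsBm×2
NnSsBbMm gametes: NSBM×1, NSBm×1, NSbM×1, NSbm×1, NsBM×1, NsBm×1, NsbM×1, Nsbm×1, nSBM×1, nSBm×1, nSbM×1, nSbm×1, nsBM×1, nsBm×1, nsbM×1, nsbm×1
NnSsBBMm×NnSsBbMm grid (16·16=256): NNSSBBMM=2 NNSSBBMm=4 NNSSBBmm=2 NNSSBbMM=2 NNSSBbMm=4 NNSSBbmm=2 NNSsBBMM=4 NNSsBBMm=8 NNSsBBmm=4 NNSsBbMM=4 NNSsBbMm=8 NNSsBbmm=4 NNssBBMM=2 NNssBBMm=4 NNssBBmm=2 NNssBbMM=2 NNssBbMm=4 NNssBbmm=2 NnSSBBMM=4 NnSSBBMm=8 NnSSBBmm=4 NnSSBbMM=4 NnSSBbMm=8 NnSSBbmm=4 NnSsBBMM=8 NnSsBBMm=16 NnSsBBmm=8 NnSsBbMM=8 NnSsBbMm=16 NnSsBbmm=8 NnssBBMM=4 NnssBBMm=8 NnssBBmm=4 NnssBbMM=4 NnssBbMm=8 NnssBbmm=4 nnSSBBMM=2 nnSSBBMm=4 nnSSBBmm=2 nnSSBbMM=2 nnSSBbMm=4 nnSSBbmm=2 nnSsBBMM=4 nnSsBBMm=8 nnSsBBmm=4 nnSsBbMM=4 nnSsBbMm=8 nnSsBbmm=4 nnssBBMM=2 nnssBBMm=4 nnssBBmm=2 nnssBbMM=2 nnssBbMm=4 nnssBbmm=2
NNssBBMM hits 2/256; gcd=2; 2÷2/256÷2 = 1/128

P(NNssBBMM) = 1/128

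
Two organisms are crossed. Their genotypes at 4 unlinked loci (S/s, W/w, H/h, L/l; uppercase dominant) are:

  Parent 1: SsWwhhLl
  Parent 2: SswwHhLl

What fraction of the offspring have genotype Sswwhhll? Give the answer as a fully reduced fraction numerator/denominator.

P(Sswwhhll) = 1/32

SsWwhhLl gametes: SWhL×2, SWhl×2, SwhL×2, Swhl×2, sWhL×2, sWhl×2, swhL×2, swhl×2
SswwHhLl gametes: SwHL×2, SwHl×2, SwhL×2, Swhl×2, swHL×2, swHl×2, swhL×2, swhl×2
SsWwhhLl×SswwHhLl grid (16·16=256): SSWwHhLL=4 SSWwHhLl=8 SSWwHhll=4 SSWwhhLL=4 SSWwhhLl=8 SSWwhhll=4 SSwwHhLL=4 SSwwHhLl=8 SSwwHhll=4 SSwwhhLL=4 SSwwhhLl=8 SSwwhhll=4 SsWwHhLL=8 SsWwHhLl=16 SsWwHhll=8 SsWwhhLL=8 SsWwhhLl=16 SsWwhhll=8 SswwHhLL=8 SswwHhLl=16 SswwHhll=8 SswwhhLL=8 SswwhhLl=16 Sswwhhll=8 ssWwHhLL=4 ssWwHhLl=8 ssWwHhll=4 ssWwhhLL=4 ssWwhhLl=8 ssWwhhll=4 sswwHhLL=4 sswwHhLl=8 sswwHhll=4 sswwhhLL=4 sswwhhLl=8 sswwhhll=4
Sswwhhll hits 8/256; gcd=8; 8÷8/256÷8 = 1/32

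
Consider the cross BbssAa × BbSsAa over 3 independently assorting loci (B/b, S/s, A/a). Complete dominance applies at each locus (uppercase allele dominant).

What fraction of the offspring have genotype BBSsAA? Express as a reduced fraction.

BbssAa gametes: BsA×2, Bsa×2, bsA×2, bsa×2
BbSsAa gametes: BSA×1, BSa×1, BsA×1, Bsa×1, bSA×1, bSa×1, bsA×1, bsa×1
BbssAa×BbSsAa grid (8·8=64): BBSsAA=2 BBSsAa=4 BBSsaa=2 BBssAA=2 BBssAa=4 BBssaa=2 BbSsAA=4 BbSsAa=8 BbSsaa=4 BbssAA=4 BbssAa=8 Bbssaa=4 bbSsAA=2 bbSsAa=4 bbSsaa=2 bbssAA=2 bbssAa=4 bbssaa=2
BBSsAA hits 2/64; gcd=2; 2÷2/64÷2 = 1/32

P(BBSsAA) = 1/32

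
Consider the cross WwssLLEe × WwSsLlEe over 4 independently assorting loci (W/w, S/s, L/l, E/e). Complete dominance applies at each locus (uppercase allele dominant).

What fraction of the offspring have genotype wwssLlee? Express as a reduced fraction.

P(wwssLlee) = 1/64

WwssLLEe gametes: WsLE×4, WsLe×4, wsLE×4, wsLe×4
WwSsLlEe gametes: WSLE×1, WSLe×1, WSlE×1, WSle×1, WsLE×1, WsLe×1, WslE×1, Wsle×1, wSLE×1, wSLe×1, wSlE×1, wSle×1, wsLE×1, wsLe×1, wslE×1, wsle×1
WwssLLEe×WwSsLlEe grid (16·16=256): WWSsLLEE=4 WWSsLLEe=8 WWSsLLee=4 WWSsLlEE=4 WWSsLlEe=8 WWSsLlee=4 WWssLLEE=4 WWssLLEe=8 WWssLLee=4 WWssLlEE=4 WWssLlEe=8 WWssLlee=4 WwSsLLEE=8 WwSsLLEe=16 WwSsLLee=8 WwSsLlEE=8 WwSsLlEe=16 WwSsLlee=8 WwssLLEE=8 WwssLLEe=16 WwssLLee=8 WwssLlEE=8 WwssLlEe=16 WwssLlee=8 wwSsLLEE=4 wwSsLLEe=8 wwSsLLee=4 wwSsLlEE=4 wwSsLlEe=8 wwSsLlee=4 wwssLLEE=4 wwssLLEe=8 wwssLLee=4 wwssLlEE=4 wwssLlEe=8 wwssLlee=4
wwssLlee hits 4/256; gcd=4; 4÷4/256÷4 = 1/64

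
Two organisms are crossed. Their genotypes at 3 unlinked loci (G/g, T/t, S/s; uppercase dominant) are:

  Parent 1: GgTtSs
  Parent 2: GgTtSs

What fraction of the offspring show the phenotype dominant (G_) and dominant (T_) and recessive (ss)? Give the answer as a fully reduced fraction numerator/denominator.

GgTtSs gametes: GTS×1, GTs×1, GtS×1, Gts×1, gTS×1, gTs×1, gtS×1, gts×1
GgTtSs gametes: GTS×1, GTs×1, GtS×1, Gts×1, gTS×1, gTs×1, gtS×1, gts×1
GgTtSs×GgTtSs grid (8·8=64): GGTTSS=1 GGTTSs=2 GGTTss=1 GGTtSS=2 GGTtSs=4 GGTtss=2 GGttSS=1 GGttSs=2 GGttss=1 GgTTSS=2 GgTTSs=4 GgTTss=2 GgTtSS=4 GgTtSs=8 GgTtss=4 GgttSS=2 GgttSs=4 Ggttss=2 ggTTSS=1 ggTTSs=2 ggTTss=1 ggTtSS=2 ggTtSs=4 ggTtss=2 ggttSS=1 ggttSs=2 ggttss=1
G_ T_ ss hits 9/64; gcd=1; 9÷1/64÷1 = 9/64

P(G_ T_ ss) = 9/64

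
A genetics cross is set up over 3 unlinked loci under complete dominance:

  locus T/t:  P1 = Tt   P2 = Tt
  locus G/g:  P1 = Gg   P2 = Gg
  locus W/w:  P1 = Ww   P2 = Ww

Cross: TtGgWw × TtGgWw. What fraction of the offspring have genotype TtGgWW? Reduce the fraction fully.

TtGgWw gametes: TGW×1, TGw×1, TgW×1, Tgw×1, tGW×1, tGw×1, tgW×1, tgw×1
TtGgWw gametes: TGW×1, TGw×1, TgW×1, Tgw×1, tGW×1, tGw×1, tgW×1, tgw×1
TtGgWw×TtGgWw grid (8·8=64): TTGGWW=1 TTGGWw=2 TTGGww=1 TTGgWW=2 TTGgWw=4 TTGgww=2 TTggWW=1 TTggWw=2 TTggww=1 TtGGWW=2 TtGGWw=4 TtGGww=2 TtGgWW=4 TtGgWw=8 TtGgww=4 TtggWW=2 TtggWw=4 Ttggww=2 ttGGWW=1 ttGGWw=2 ttGGww=1 ttGgWW=2 ttGgWw=4 ttGgww=2 ttggWW=1 ttggWw=2 ttggww=1
TtGgWW hits 4/64; gcd=4; 4÷4/64÷4 = 1/16

P(TtGgWW) = 1/16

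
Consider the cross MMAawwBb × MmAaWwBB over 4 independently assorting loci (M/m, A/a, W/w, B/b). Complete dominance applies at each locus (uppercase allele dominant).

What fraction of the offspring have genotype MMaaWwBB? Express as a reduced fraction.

MMAawwBb gametes: MAwB×4, MAwb×4, MawB×4, Mawb×4
MmAaWwBB gametes: MAWB×2, MAwB×2, MaWB×2, MawB×2, mAWB×2, mAwB×2, maWB×2, mawB×2
MMAawwBb×MmAaWwBB grid (16·16=256): MMAAWwBB=8 MMAAWwBb=8 MMAAwwBB=8 MMAAwwBb=8 MMAaWwBB=16 MMAaWwBb=16 MMAawwBB=16 MMAawwBb=16 MMaaWwBB=8 MMaaWwBb=8 MMaawwBB=8 MMaawwBb=8 MmAAWwBB=8 MmAAWwBb=8 MmAAwwBB=8 MmAAwwBb=8 MmAaWwBB=16 MmAaWwBb=16 MmAawwBB=16 MmAawwBb=16 MmaaWwBB=8 MmaaWwBb=8 MmaawwBB=8 MmaawwBb=8
MMaaWwBB hits 8/256; gcd=8; 8÷8/256÷8 = 1/32

P(MMaaWwBB) = 1/32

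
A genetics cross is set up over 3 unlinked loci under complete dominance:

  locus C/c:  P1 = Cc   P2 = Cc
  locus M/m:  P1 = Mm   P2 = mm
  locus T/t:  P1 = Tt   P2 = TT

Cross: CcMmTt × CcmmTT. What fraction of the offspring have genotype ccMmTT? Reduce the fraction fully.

CcMmTt gametes: CMT×1, CMt×1, CmT×1, Cmt×1, cMT×1, cMt×1, cmT×1, cmt×1
CcmmTT gametes: CmT×4, cmT×4
CcMmTt×CcmmTT grid (8·8=64): CCMmTT=4 CCMmTt=4 CCmmTT=4 CCmmTt=4 CcMmTT=8 CcMmTt=8 CcmmTT=8 CcmmTt=8 ccMmTT=4 ccMmTt=4 ccmmTT=4 ccmmTt=4
ccMmTT hits 4/64; gcd=4; 4÷4/64÷4 = 1/16

P(ccMmTT) = 1/16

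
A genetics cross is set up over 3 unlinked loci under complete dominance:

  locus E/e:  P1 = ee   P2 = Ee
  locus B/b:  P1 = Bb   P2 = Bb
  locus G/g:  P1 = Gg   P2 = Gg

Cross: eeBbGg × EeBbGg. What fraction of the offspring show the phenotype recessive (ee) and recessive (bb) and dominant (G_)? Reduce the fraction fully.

eeBbGg gametes: eBG×2, eBg×2, ebG×2, ebg×2
EeBbGg gametes: EBG×1, EBg×1, EbG×1, Ebg×1, eBG×1, eBg×1, ebG×1, ebg×1
eeBbGg×EeBbGg grid (8·8=64): EeBBGG=2 EeBBGg=4 EeBBgg=2 EeBbGG=4 EeBbGg=8 EeBbgg=4 EebbGG=2 EebbGg=4 Eebbgg=2 eeBBGG=2 eeBBGg=4 eeBBgg=2 eeBbGG=4 eeBbGg=8 eeBbgg=4 eebbGG=2 eebbGg=4 eebbgg=2
ee bb G_ hits 6/64; gcd=2; 6÷2/64÷2 = 3/32

P(ee bb G_) = 3/32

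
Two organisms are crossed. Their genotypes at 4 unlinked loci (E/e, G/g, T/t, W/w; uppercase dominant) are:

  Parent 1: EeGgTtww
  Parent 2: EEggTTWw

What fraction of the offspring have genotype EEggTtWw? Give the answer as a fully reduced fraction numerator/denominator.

P(EEggTtWw) = 1/16

EeGgTtww gametes: EGTw×2, EGtw×2, EgTw×2, Egtw×2, eGTw×2, eGtw×2, egTw×2, egtw×2
EEggTTWw gametes: EgTW×8, EgTw×8
EeGgTtww×EEggTTWw grid (16·16=256): EEGgTTWw=16 EEGgTTww=16 EEGgTtWw=16 EEGgTtww=16 EEggTTWw=16 EEggTTww=16 EEggTtWw=16 EEggTtww=16 EeGgTTWw=16 EeGgTTww=16 EeGgTtWw=16 EeGgTtww=16 EeggTTWw=16 EeggTTww=16 EeggTtWw=16 EeggTtww=16
EEggTtWw hits 16/256; gcd=16; 16÷16/256÷16 = 1/16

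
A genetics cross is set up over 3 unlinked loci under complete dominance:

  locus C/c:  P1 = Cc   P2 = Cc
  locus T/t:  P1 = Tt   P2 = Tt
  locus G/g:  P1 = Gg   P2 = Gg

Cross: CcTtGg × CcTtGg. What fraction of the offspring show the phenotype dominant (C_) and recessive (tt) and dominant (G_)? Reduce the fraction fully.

CcTtGg gametes: CTG×1, CTg×1, CtG×1, Ctg×1, cTG×1, cTg×1, ctG×1, ctg×1
CcTtGg gametes: CTG×1, CTg×1, CtG×1, Ctg×1, cTG×1, cTg×1, ctG×1, ctg×1
CcTtGg×CcTtGg grid (8·8=64): CCTTGG=1 CCTTGg=2 CCTTgg=1 CCTtGG=2 CCTtGg=4 CCTtgg=2 CCttGG=1 CCttGg=2 CCttgg=1 CcTTGG=2 CcTTGg=4 CcTTgg=2 CcTtGG=4 CcTtGg=8 CcTtgg=4 CcttGG=2 CcttGg=4 Ccttgg=2 ccTTGG=1 ccTTGg=2 ccTTgg=1 ccTtGG=2 ccTtGg=4 ccTtgg=2 ccttGG=1 ccttGg=2 ccttgg=1
C_ tt G_ hits 9/64; gcd=1; 9÷1/64÷1 = 9/64

P(C_ tt G_) = 9/64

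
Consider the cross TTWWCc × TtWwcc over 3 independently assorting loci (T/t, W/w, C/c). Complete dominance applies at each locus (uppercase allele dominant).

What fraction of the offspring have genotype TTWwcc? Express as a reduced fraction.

P(TTWwcc) = 1/8

TTWWCc gametes: TWC×4, TWc×4
TtWwcc gametes: TWc×2, Twc×2, tWc×2, twc×2
TTWWCc×TtWwcc grid (8·8=64): TTWWCc=8 TTWWcc=8 TTWwCc=8 TTWwcc=8 TtWWCc=8 TtWWcc=8 TtWwCc=8 TtWwcc=8
TTWwcc hits 8/64; gcd=8; 8÷8/64÷8 = 1/8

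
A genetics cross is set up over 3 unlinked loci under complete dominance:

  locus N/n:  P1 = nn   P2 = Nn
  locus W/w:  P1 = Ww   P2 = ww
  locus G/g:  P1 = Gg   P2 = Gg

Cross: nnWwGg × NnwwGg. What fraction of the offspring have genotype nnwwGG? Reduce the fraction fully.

nnWwGg gametes: nWG×2, nWg×2, nwG×2, nwg×2
NnwwGg gametes: NwG×2, Nwg×2, nwG×2, nwg×2
nnWwGg×NnwwGg grid (8·8=64): NnWwGG=4 NnWwGg=8 NnWwgg=4 NnwwGG=4 NnwwGg=8 Nnwwgg=4 nnWwGG=4 nnWwGg=8 nnWwgg=4 nnwwGG=4 nnwwGg=8 nnwwgg=4
nnwwGG hits 4/64; gcd=4; 4÷4/64÷4 = 1/16

P(nnwwGG) = 1/16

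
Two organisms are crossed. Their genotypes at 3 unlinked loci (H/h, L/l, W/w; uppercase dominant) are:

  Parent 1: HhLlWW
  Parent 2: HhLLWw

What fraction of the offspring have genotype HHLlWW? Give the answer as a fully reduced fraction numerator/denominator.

HhLlWW gametes: HLW×2, HlW×2, hLW×2, hlW×2
HhLLWw gametes: HLW×2, HLw×2, hLW×2, hLw×2
HhLlWW×HhLLWw grid (8·8=64): HHLLWW=4 HHLLWw=4 HHLlWW=4 HHLlWw=4 HhLLWW=8 HhLLWw=8 HhLlWW=8 HhLlWw=8 hhLLWW=4 hhLLWw=4 hhLlWW=4 hhLlWw=4
HHLlWW hits 4/64; gcd=4; 4÷4/64÷4 = 1/16

P(HHLlWW) = 1/16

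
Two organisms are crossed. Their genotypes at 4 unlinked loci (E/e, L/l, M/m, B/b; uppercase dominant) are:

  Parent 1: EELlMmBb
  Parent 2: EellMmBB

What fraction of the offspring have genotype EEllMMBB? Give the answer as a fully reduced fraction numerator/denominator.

EELlMmBb gametes: ELMB×2, ELMb×2, ELmB×2, ELmb×2, ElMB×2, ElMb×2, ElmB×2, Elmb×2
EellMmBB gametes: ElMB×4, ElmB×4, elMB×4, elmB×4
EELlMmBb×EellMmBB grid (16·16=256): EELlMMBB=8 EELlMMBb=8 EELlMmBB=16 EELlMmBb=16 EELlmmBB=8 EELlmmBb=8 EEllMMBB=8 EEllMMBb=8 EEllMmBB=16 EEllMmBb=16 EEllmmBB=8 EEllmmBb=8 EeLlMMBB=8 EeLlMMBb=8 EeLlMmBB=16 EeLlMmBb=16 EeLlmmBB=8 EeLlmmBb=8 EellMMBB=8 EellMMBb=8 EellMmBB=16 EellMmBb=16 EellmmBB=8 EellmmBb=8
EEllMMBB hits 8/256; gcd=8; 8÷8/256÷8 = 1/32

P(EEllMMBB) = 1/32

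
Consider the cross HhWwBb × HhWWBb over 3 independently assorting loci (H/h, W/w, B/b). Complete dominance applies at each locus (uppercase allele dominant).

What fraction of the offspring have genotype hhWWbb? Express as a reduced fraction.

HhWwBb gametes: HWB×1, HWb×1, HwB×1, Hwb×1, hWB×1, hWb×1, hwB×1, hwb×1
HhWWBb gametes: HWB×2, HWb×2, hWB×2, hWb×2
HhWwBb×HhWWBb grid (8·8=64): HHWWBB=2 HHWWBb=4 HHWWbb=2 HHWwBB=2 HHWwBb=4 HHWwbb=2 HhWWBB=4 HhWWBb=8 HhWWbb=4 HhWwBB=4 HhWwBb=8 HhWwbb=4 hhWWBB=2 hhWWBb=4 hhWWbb=2 hhWwBB=2 hhWwBb=4 hhWwbb=2
hhWWbb hits 2/64; gcd=2; 2÷2/64÷2 = 1/32

P(hhWWbb) = 1/32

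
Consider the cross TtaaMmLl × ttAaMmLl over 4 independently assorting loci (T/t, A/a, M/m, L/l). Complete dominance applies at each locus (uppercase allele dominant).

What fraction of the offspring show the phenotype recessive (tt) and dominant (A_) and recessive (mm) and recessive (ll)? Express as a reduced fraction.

P(tt A_ mm ll) = 1/64

TtaaMmLl gametes: TaML×2, TaMl×2, TamL×2, Taml×2, taML×2, taMl×2, tamL×2, taml×2
ttAaMmLl gametes: tAML×2, tAMl×2, tAmL×2, tAml×2, taML×2, taMl×2, tamL×2, taml×2
TtaaMmLl×ttAaMmLl grid (16·16=256): TtAaMMLL=4 TtAaMMLl=8 TtAaMMll=4 TtAaMmLL=8 TtAaMmLl=16 TtAaMmll=8 TtAammLL=4 TtAammLl=8 TtAammll=4 TtaaMMLL=4 TtaaMMLl=8 TtaaMMll=4 TtaaMmLL=8 TtaaMmLl=16 TtaaMmll=8 TtaammLL=4 TtaammLl=8 Ttaammll=4 ttAaMMLL=4 ttAaMMLl=8 ttAaMMll=4 ttAaMmLL=8 ttAaMmLl=16 ttAaMmll=8 ttAammLL=4 ttAammLl=8 ttAammll=4 ttaaMMLL=4 ttaaMMLl=8 ttaaMMll=4 ttaaMmLL=8 ttaaMmLl=16 ttaaMmll=8 ttaammLL=4 ttaammLl=8 ttaammll=4
tt A_ mm ll hits 4/256; gcd=4; 4÷4/256÷4 = 1/64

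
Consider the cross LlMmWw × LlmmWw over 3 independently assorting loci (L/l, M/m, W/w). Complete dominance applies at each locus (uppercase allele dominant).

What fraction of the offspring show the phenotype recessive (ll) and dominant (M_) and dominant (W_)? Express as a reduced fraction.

LlMmWw gametes: LMW×1, LMw×1, LmW×1, Lmw×1, lMW×1, lMw×1, lmW×1, lmw×1
LlmmWw gametes: LmW×2, Lmw×2, lmW×2, lmw×2
LlMmWw×LlmmWw grid (8·8=64): LLMmWW=2 LLMmWw=4 LLMmww=2 LLmmWW=2 LLmmWw=4 LLmmww=2 LlMmWW=4 LlMmWw=8 LlMmww=4 LlmmWW=4 LlmmWw=8 Llmmww=4 llMmWW=2 llMmWw=4 llMmww=2 llmmWW=2 llmmWw=4 llmmww=2
ll M_ W_ hits 6/64; gcd=2; 6÷2/64÷2 = 3/32

P(ll M_ W_) = 3/32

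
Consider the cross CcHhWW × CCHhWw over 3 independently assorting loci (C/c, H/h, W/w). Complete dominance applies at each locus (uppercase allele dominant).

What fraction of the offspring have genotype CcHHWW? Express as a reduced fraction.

CcHhWW gametes: CHW×2, ChW×2, cHW×2, chW×2
CCHhWw gametes: CHW×2, CHw×2, ChW×2, Chw×2
CcHhWW×CCHhWw grid (8·8=64): CCHHWW=4 CCHHWw=4 CCHhWW=8 CCHhWw=8 CChhWW=4 CChhWw=4 CcHHWW=4 CcHHWw=4 CcHhWW=8 CcHhWw=8 CchhWW=4 CchhWw=4
CcHHWW hits 4/64; gcd=4; 4÷4/64÷4 = 1/16

P(CcHHWW) = 1/16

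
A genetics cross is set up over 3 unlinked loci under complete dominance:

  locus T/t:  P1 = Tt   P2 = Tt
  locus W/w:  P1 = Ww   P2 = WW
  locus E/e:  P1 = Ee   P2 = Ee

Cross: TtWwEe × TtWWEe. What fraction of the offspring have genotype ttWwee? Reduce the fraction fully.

TtWwEe gametes: TWE×1, TWe×1, TwE×1, Twe×1, tWE×1, tWe×1, twE×1, twe×1
TtWWEe gametes: TWE×2, TWe×2, tWE×2, tWe×2
TtWwEe×TtWWEe grid (8·8=64): TTWWEE=2 TTWWEe=4 TTWWee=2 TTWwEE=2 TTWwEe=4 TTWwee=2 TtWWEE=4 TtWWEe=8 TtWWee=4 TtWwEE=4 TtWwEe=8 TtWwee=4 ttWWEE=2 ttWWEe=4 ttWWee=2 ttWwEE=2 ttWwEe=4 ttWwee=2
ttWwee hits 2/64; gcd=2; 2÷2/64÷2 = 1/32

P(ttWwee) = 1/32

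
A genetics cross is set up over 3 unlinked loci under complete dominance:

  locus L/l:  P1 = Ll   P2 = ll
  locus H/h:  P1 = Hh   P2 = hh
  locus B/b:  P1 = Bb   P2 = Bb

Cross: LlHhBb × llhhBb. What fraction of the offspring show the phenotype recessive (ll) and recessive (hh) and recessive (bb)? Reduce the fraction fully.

P(ll hh bb) = 1/16

LlHhBb gametes: LHB×1, LHb×1, LhB×1, Lhb×1, lHB×1, lHb×1, lhB×1, lhb×1
llhhBb gametes: lhB×4, lhb×4
LlHhBb×llhhBb grid (8·8=64): LlHhBB=4 LlHhBb=8 LlHhbb=4 LlhhBB=4 LlhhBb=8 Llhhbb=4 llHhBB=4 llHhBb=8 llHhbb=4 llhhBB=4 llhhBb=8 llhhbb=4
ll hh bb hits 4/64; gcd=4; 4÷4/64÷4 = 1/16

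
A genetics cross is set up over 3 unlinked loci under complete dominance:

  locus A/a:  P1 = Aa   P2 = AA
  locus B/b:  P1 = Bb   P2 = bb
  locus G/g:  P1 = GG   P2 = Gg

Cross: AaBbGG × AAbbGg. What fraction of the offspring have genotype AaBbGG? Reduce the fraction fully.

AaBbGG gametes: ABG×2, AbG×2, aBG×2, abG×2
AAbbGg gametes: AbG×4, Abg×4
AaBbGG×AAbbGg grid (8·8=64): AABbGG=8 AABbGg=8 AAbbGG=8 AAbbGg=8 AaBbGG=8 AaBbGg=8 AabbGG=8 AabbGg=8
AaBbGG hits 8/64; gcd=8; 8÷8/64÷8 = 1/8

P(AaBbGG) = 1/8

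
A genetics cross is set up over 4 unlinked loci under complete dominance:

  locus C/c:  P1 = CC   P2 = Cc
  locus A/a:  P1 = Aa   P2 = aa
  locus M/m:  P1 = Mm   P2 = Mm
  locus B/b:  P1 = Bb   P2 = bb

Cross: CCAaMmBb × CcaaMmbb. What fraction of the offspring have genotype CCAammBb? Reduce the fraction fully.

P(CCAammBb) = 1/32

CCAaMmBb gametes: CAMB×2, CAMb×2, CAmB×2, CAmb×2, CaMB×2, CaMb×2, CamB×2, Camb×2
CcaaMmbb gametes: CaMb×4, Camb×4, caMb×4, camb×4
CCAaMmBb×CcaaMmbb grid (16·16=256): CCAaMMBb=8 CCAaMMbb=8 CCAaMmBb=16 CCAaMmbb=16 CCAammBb=8 CCAammbb=8 CCaaMMBb=8 CCaaMMbb=8 CCaaMmBb=16 CCaaMmbb=16 CCaammBb=8 CCaammbb=8 CcAaMMBb=8 CcAaMMbb=8 CcAaMmBb=16 CcAaMmbb=16 CcAammBb=8 CcAammbb=8 CcaaMMBb=8 CcaaMMbb=8 CcaaMmBb=16 CcaaMmbb=16 CcaammBb=8 Ccaammbb=8
CCAammBb hits 8/256; gcd=8; 8÷8/256÷8 = 1/32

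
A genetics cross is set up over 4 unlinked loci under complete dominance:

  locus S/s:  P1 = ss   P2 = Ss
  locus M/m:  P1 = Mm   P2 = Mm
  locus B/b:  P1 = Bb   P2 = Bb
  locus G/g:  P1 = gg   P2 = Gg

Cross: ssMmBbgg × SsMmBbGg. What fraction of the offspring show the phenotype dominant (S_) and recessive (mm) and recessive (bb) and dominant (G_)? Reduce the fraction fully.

ssMmBbgg gametes: sMBg×4, sMbg×4, smBg×4, smbg×4
SsMmBbGg gametes: SMBG×1, SMBg×1, SMbG×1, SMbg×1, SmBG×1, SmBg×1, SmbG×1, Smbg×1, sMBG×1, sMBg×1, sMbG×1, sMbg×1, smBG×1, smBg×1, smbG×1, smbg×1
ssMmBbgg×SsMmBbGg grid (16·16=256): SsMMBBGg=4 SsMMBBgg=4 SsMMBbGg=8 SsMMBbgg=8 SsMMbbGg=4 SsMMbbgg=4 SsMmBBGg=8 SsMmBBgg=8 SsMmBbGg=16 SsMmBbgg=16 SsMmbbGg=8 SsMmbbgg=8 SsmmBBGg=4 SsmmBBgg=4 SsmmBbGg=8 SsmmBbgg=8 SsmmbbGg=4 Ssmmbbgg=4 ssMMBBGg=4 ssMMBBgg=4 ssMMBbGg=8 ssMMBbgg=8 ssMMbbGg=4 ssMMbbgg=4 ssMmBBGg=8 ssMmBBgg=8 ssMmBbGg=16 ssMmBbgg=16 ssMmbbGg=8 ssMmbbgg=8 ssmmBBGg=4 ssmmBBgg=4 ssmmBbGg=8 ssmmBbgg=8 ssmmbbGg=4 ssmmbbgg=4
S_ mm bb G_ hits 4/256; gcd=4; 4÷4/256÷4 = 1/64

P(S_ mm bb G_) = 1/64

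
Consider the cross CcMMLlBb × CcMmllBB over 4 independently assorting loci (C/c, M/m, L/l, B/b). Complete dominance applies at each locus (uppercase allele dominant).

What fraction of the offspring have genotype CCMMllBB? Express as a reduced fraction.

P(CCMMllBB) = 1/32

CcMMLlBb gametes: CMLB×2, CMLb×2, CMlB×2, CMlb×2, cMLB×2, cMLb×2, cMlB×2, cMlb×2
CcMmllBB gametes: CMlB×4, CmlB×4, cMlB×4, cmlB×4
CcMMLlBb×CcMmllBB grid (16·16=256): CCMMLlBB=8 CCMMLlBb=8 CCMMllBB=8 CCMMllBb=8 CCMmLlBB=8 CCMmLlBb=8 CCMmllBB=8 CCMmllBb=8 CcMMLlBB=16 CcMMLlBb=16 CcMMllBB=16 CcMMllBb=16 CcMmLlBB=16 CcMmLlBb=16 CcMmllBB=16 CcMmllBb=16 ccMMLlBB=8 ccMMLlBb=8 ccMMllBB=8 ccMMllBb=8 ccMmLlBB=8 ccMmLlBb=8 ccMmllBB=8 ccMmllBb=8
CCMMllBB hits 8/256; gcd=8; 8÷8/256÷8 = 1/32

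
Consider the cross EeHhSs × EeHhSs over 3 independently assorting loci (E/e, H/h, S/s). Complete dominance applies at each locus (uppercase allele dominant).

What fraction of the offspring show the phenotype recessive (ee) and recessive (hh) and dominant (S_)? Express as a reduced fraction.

P(ee hh S_) = 3/64

EeHhSs gametes: EHS×1, EHs×1, EhS×1, Ehs×1, eHS×1, eHs×1, ehS×1, ehs×1
EeHhSs gametes: EHS×1, EHs×1, EhS×1, Ehs×1, eHS×1, eHs×1, ehS×1, ehs×1
EeHhSs×EeHhSs grid (8·8=64): EEHHSS=1 EEHHSs=2 EEHHss=1 EEHhSS=2 EEHhSs=4 EEHhss=2 EEhhSS=1 EEhhSs=2 EEhhss=1 EeHHSS=2 EeHHSs=4 EeHHss=2 EeHhSS=4 EeHhSs=8 EeHhss=4 EehhSS=2 EehhSs=4 Eehhss=2 eeHHSS=1 eeHHSs=2 eeHHss=1 eeHhSS=2 eeHhSs=4 eeHhss=2 eehhSS=1 eehhSs=2 eehhss=1
ee hh S_ hits 3/64; gcd=1; 3÷1/64÷1 = 3/64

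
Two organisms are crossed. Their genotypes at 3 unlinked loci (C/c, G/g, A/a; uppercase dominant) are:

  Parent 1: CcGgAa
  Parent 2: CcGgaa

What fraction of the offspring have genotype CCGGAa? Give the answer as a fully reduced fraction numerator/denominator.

P(CCGGAa) = 1/32

CcGgAa gametes: CGA×1, CGa×1, CgA×1, Cga×1, cGA×1, cGa×1, cgA×1, cga×1
CcGgaa gametes: CGa×2, Cga×2, cGa×2, cga×2
CcGgAa×CcGgaa grid (8·8=64): CCGGAa=2 CCGGaa=2 CCGgAa=4 CCGgaa=4 CCggAa=2 CCggaa=2 CcGGAa=4 CcGGaa=4 CcGgAa=8 CcGgaa=8 CcggAa=4 Ccggaa=4 ccGGAa=2 ccGGaa=2 ccGgAa=4 ccGgaa=4 ccggAa=2 ccggaa=2
CCGGAa hits 2/64; gcd=2; 2÷2/64÷2 = 1/32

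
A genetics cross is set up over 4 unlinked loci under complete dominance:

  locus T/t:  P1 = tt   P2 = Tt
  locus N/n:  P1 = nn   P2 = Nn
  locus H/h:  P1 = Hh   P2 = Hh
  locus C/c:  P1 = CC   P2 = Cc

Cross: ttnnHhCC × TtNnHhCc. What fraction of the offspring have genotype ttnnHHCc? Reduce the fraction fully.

ttnnHhCC gametes: tnHC×8, tnhC×8
TtNnHhCc gametes: TNHC×1, TNHc×1, TNhC×1, TNhc×1, TnHC×1, TnHc×1, TnhC×1, Tnhc×1, tNHC×1, tNHc×1, tNhC×1, tNhc×1, tnHC×1, tnHc×1, tnhC×1, tnhc×1
ttnnHhCC×TtNnHhCc grid (16·16=256): TtNnHHCC=8 TtNnHHCc=8 TtNnHhCC=16 TtNnHhCc=16 TtNnhhCC=8 TtNnhhCc=8 TtnnHHCC=8 TtnnHHCc=8 TtnnHhCC=16 TtnnHhCc=16 TtnnhhCC=8 TtnnhhCc=8 ttNnHHCC=8 ttNnHHCc=8 ttNnHhCC=16 ttNnHhCc=16 ttNnhhCC=8 ttNnhhCc=8 ttnnHHCC=8 ttnnHHCc=8 ttnnHhCC=16 ttnnHhCc=16 ttnnhhCC=8 ttnnhhCc=8
ttnnHHCc hits 8/256; gcd=8; 8÷8/256÷8 = 1/32

P(ttnnHHCc) = 1/32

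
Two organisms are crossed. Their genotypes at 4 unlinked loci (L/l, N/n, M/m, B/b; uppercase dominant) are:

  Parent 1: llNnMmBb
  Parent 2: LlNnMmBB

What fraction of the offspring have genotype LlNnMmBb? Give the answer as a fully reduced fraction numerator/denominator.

llNnMmBb gametes: lNMB×2, lNMb×2, lNmB×2, lNmb×2, lnMB×2, lnMb×2, lnmB×2, lnmb×2
LlNnMmBB gametes: LNMB×2, LNmB×2, LnMB×2, LnmB×2, lNMB×2, lNmB×2, lnMB×2, lnmB×2
llNnMmBb×LlNnMmBB grid (16·16=256): LlNNMMBB=4 LlNNMMBb=4 LlNNMmBB=8 LlNNMmBb=8 LlNNmmBB=4 LlNNmmBb=4 LlNnMMBB=8 LlNnMMBb=8 LlNnMmBB=16 LlNnMmBb=16 LlNnmmBB=8 LlNnmmBb=8 LlnnMMBB=4 LlnnMMBb=4 LlnnMmBB=8 LlnnMmBb=8 LlnnmmBB=4 LlnnmmBb=4 llNNMMBB=4 llNNMMBb=4 llNNMmBB=8 llNNMmBb=8 llNNmmBB=4 llNNmmBb=4 llNnMMBB=8 llNnMMBb=8 llNnMmBB=16 llNnMmBb=16 llNnmmBB=8 llNnmmBb=8 llnnMMBB=4 llnnMMBb=4 llnnMmBB=8 llnnMmBb=8 llnnmmBB=4 llnnmmBb=4
LlNnMmBb hits 16/256; gcd=16; 16÷16/256÷16 = 1/16

P(LlNnMmBb) = 1/16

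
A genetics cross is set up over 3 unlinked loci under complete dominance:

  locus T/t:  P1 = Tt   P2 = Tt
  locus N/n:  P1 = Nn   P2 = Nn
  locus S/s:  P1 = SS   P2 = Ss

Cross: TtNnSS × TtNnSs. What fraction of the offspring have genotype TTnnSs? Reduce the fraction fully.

P(TTnnSs) = 1/32

TtNnSS gametes: TNS×2, TnS×2, tNS×2, tnS×2
TtNnSs gametes: TNS×1, TNs×1, TnS×1, Tns×1, tNS×1, tNs×1, tnS×1, tns×1
TtNnSS×TtNnSs grid (8·8=64): TTNNSS=2 TTNNSs=2 TTNnSS=4 TTNnSs=4 TTnnSS=2 TTnnSs=2 TtNNSS=4 TtNNSs=4 TtNnSS=8 TtNnSs=8 TtnnSS=4 TtnnSs=4 ttNNSS=2 ttNNSs=2 ttNnSS=4 ttNnSs=4 ttnnSS=2 ttnnSs=2
TTnnSs hits 2/64; gcd=2; 2÷2/64÷2 = 1/32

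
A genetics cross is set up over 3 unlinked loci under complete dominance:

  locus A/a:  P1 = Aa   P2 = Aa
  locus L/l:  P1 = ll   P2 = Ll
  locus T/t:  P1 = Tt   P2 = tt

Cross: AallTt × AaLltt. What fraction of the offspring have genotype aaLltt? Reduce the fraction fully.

P(aaLltt) = 1/16

AallTt gametes: AlT×2, Alt×2, alT×2, alt×2
AaLltt gametes: ALt×2, Alt×2, aLt×2, alt×2
AallTt×AaLltt grid (8·8=64): AALlTt=4 AALltt=4 AAllTt=4 AAlltt=4 AaLlTt=8 AaLltt=8 AallTt=8 Aalltt=8 aaLlTt=4 aaLltt=4 aallTt=4 aalltt=4
aaLltt hits 4/64; gcd=4; 4÷4/64÷4 = 1/16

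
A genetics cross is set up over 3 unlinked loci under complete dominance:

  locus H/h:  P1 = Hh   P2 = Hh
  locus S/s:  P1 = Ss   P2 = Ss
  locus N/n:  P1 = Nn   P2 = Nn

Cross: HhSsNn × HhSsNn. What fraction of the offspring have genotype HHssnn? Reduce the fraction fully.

HhSsNn gametes: HSN×1, HSn×1, HsN×1, Hsn×1, hSN×1, hSn×1, hsN×1, hsn×1
HhSsNn gametes: HSN×1, HSn×1, HsN×1, Hsn×1, hSN×1, hSn×1, hsN×1, hsn×1
HhSsNn×HhSsNn grid (8·8=64): HHSSNN=1 HHSSNn=2 HHSSnn=1 HHSsNN=2 HHSsNn=4 HHSsnn=2 HHssNN=1 HHssNn=2 HHssnn=1 HhSSNN=2 HhSSNn=4 HhSSnn=2 HhSsNN=4 HhSsNn=8 HhSsnn=4 HhssNN=2 HhssNn=4 Hhssnn=2 hhSSNN=1 hhSSNn=2 hhSSnn=1 hhSsNN=2 hhSsNn=4 hhSsnn=2 hhssNN=1 hhssNn=2 hhssnn=1
HHssnn hits 1/64; gcd=1; 1÷1/64÷1 = 1/64

P(HHssnn) = 1/64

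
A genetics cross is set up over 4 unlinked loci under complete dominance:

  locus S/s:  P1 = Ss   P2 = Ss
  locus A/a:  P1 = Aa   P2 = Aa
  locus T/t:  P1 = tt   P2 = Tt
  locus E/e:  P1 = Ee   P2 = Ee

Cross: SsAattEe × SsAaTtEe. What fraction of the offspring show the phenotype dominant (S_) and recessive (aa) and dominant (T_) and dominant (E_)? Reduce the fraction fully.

SsAattEe gametes: SAtE×2, SAte×2, SatE×2, Sate×2, sAtE×2, sAte×2, satE×2, sate×2
SsAaTtEe gametes: SATE×1, SATe×1, SAtE×1, SAte×1, SaTE×1, SaTe×1, SatE×1, Sate×1, sATE×1, sATe×1, sAtE×1, sAte×1, saTE×1, saTe×1, satE×1, sate×1
SsAattEe×SsAaTtEe grid (16·16=256): SSAATtEE=2 SSAATtEe=4 SSAATtee=2 SSAAttEE=2 SSAAttEe=4 SSAAttee=2 SSAaTtEE=4 SSAaTtEe=8 SSAaTtee=4 SSAattEE=4 SSAattEe=8 SSAattee=4 SSaaTtEE=2 SSaaTtEe=4 SSaaTtee=2 SSaattEE=2 SSaattEe=4 SSaattee=2 SsAATtEE=4 SsAATtEe=8 SsAATtee=4 SsAAttEE=4 SsAAttEe=8 SsAAttee=4 SsAaTtEE=8 SsAaTtEe=16 SsAaTtee=8 SsAattEE=8 SsAattEe=16 SsAattee=8 SsaaTtEE=4 SsaaTtEe=8 SsaaTtee=4 SsaattEE=4 SsaattEe=8 Ssaattee=4 ssAATtEE=2 ssAATtEe=4 ssAATtee=2 ssAAttEE=2 ssAAttEe=4 ssAAttee=2 ssAaTtEE=4 ssAaTtEe=8 ssAaTtee=4 ssAattEE=4 ssAattEe=8 ssAattee=4 ssaaTtEE=2 ssaaTtEe=4 ssaaTtee=2 ssaattEE=2 ssaattEe=4 ssaattee=2
S_ aa T_ E_ hits 18/256; gcd=2; 18÷2/256÷2 = 9/128

P(S_ aa T_ E_) = 9/128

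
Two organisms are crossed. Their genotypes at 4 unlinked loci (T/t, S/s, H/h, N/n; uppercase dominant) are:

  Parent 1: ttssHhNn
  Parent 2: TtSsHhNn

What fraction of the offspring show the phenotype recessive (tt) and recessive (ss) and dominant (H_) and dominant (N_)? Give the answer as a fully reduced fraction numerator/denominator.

P(tt ss H_ N_) = 9/64

ttssHhNn gametes: tsHN×4, tsHn×4, tshN×4, tshn×4
TtSsHhNn gametes: TSHN×1, TSHn×1, TShN×1, TShn×1, TsHN×1, TsHn×1, TshN×1, Tshn×1, tSHN×1, tSHn×1, tShN×1, tShn×1, tsHN×1, tsHn×1, tshN×1, tshn×1
ttssHhNn×TtSsHhNn grid (16·16=256): TtSsHHNN=4 TtSsHHNn=8 TtSsHHnn=4 TtSsHhNN=8 TtSsHhNn=16 TtSsHhnn=8 TtSshhNN=4 TtSshhNn=8 TtSshhnn=4 TtssHHNN=4 TtssHHNn=8 TtssHHnn=4 TtssHhNN=8 TtssHhNn=16 TtssHhnn=8 TtsshhNN=4 TtsshhNn=8 Ttsshhnn=4 ttSsHHNN=4 ttSsHHNn=8 ttSsHHnn=4 ttSsHhNN=8 ttSsHhNn=16 ttSsHhnn=8 ttSshhNN=4 ttSshhNn=8 ttSshhnn=4 ttssHHNN=4 ttssHHNn=8 ttssHHnn=4 ttssHhNN=8 ttssHhNn=16 ttssHhnn=8 ttsshhNN=4 ttsshhNn=8 ttsshhnn=4
tt ss H_ N_ hits 36/256; gcd=4; 36÷4/256÷4 = 9/64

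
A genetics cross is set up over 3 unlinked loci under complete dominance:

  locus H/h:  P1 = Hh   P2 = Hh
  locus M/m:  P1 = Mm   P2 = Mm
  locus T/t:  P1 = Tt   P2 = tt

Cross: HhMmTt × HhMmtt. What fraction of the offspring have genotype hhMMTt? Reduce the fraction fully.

P(hhMMTt) = 1/32

HhMmTt gametes: HMT×1, HMt×1, HmT×1, Hmt×1, hMT×1, hMt×1, hmT×1, hmt×1
HhMmtt gametes: HMt×2, Hmt×2, hMt×2, hmt×2
HhMmTt×HhMmtt grid (8·8=64): HHMMTt=2 HHMMtt=2 HHMmTt=4 HHMmtt=4 HHmmTt=2 HHmmtt=2 HhMMTt=4 HhMMtt=4 HhMmTt=8 HhMmtt=8 HhmmTt=4 Hhmmtt=4 hhMMTt=2 hhMMtt=2 hhMmTt=4 hhMmtt=4 hhmmTt=2 hhmmtt=2
hhMMTt hits 2/64; gcd=2; 2÷2/64÷2 = 1/32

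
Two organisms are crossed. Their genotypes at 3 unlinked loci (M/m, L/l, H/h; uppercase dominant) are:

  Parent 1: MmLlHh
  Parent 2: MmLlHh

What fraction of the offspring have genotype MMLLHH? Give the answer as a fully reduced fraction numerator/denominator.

MmLlHh gametes: MLH×1, MLh×1, MlH×1, Mlh×1, mLH×1, mLh×1, mlH×1, mlh×1
MmLlHh gametes: MLH×1, MLh×1, MlH×1, Mlh×1, mLH×1, mLh×1, mlH×1, mlh×1
MmLlHh×MmLlHh grid (8·8=64): MMLLHH=1 MMLLHh=2 MMLLhh=1 MMLlHH=2 MMLlHh=4 MMLlhh=2 MMllHH=1 MMllHh=2 MMllhh=1 MmLLHH=2 MmLLHh=4 MmLLhh=2 MmLlHH=4 MmLlHh=8 MmLlhh=4 MmllHH=2 MmllHh=4 Mmllhh=2 mmLLHH=1 mmLLHh=2 mmLLhh=1 mmLlHH=2 mmLlHh=4 mmLlhh=2 mmllHH=1 mmllHh=2 mmllhh=1
MMLLHH hits 1/64; gcd=1; 1÷1/64÷1 = 1/64

P(MMLLHH) = 1/64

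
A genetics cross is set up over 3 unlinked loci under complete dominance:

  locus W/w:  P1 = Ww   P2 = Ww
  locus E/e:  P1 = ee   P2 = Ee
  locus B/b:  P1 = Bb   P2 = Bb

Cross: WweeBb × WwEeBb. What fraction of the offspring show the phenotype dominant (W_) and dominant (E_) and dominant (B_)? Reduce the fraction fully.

P(W_ E_ B_) = 9/32

WweeBb gametes: WeB×2, Web×2, weB×2, web×2
WwEeBb gametes: WEB×1, WEb×1, WeB×1, Web×1, wEB×1, wEb×1, weB×1, web×1
WweeBb×WwEeBb grid (8·8=64): WWEeBB=2 WWEeBb=4 WWEebb=2 WWeeBB=2 WWeeBb=4 WWeebb=2 WwEeBB=4 WwEeBb=8 WwEebb=4 WweeBB=4 WweeBb=8 Wweebb=4 wwEeBB=2 wwEeBb=4 wwEebb=2 wweeBB=2 wweeBb=4 wweebb=2
W_ E_ B_ hits 18/64; gcd=2; 18÷2/64÷2 = 9/32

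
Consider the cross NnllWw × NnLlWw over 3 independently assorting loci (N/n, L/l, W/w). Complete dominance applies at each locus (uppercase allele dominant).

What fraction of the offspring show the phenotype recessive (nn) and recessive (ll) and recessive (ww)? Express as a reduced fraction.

P(nn ll ww) = 1/32

NnllWw gametes: NlW×2, Nlw×2, nlW×2, nlw×2
NnLlWw gametes: NLW×1, NLw×1, NlW×1, Nlw×1, nLW×1, nLw×1, nlW×1, nlw×1
NnllWw×NnLlWw grid (8·8=64): NNLlWW=2 NNLlWw=4 NNLlww=2 NNllWW=2 NNllWw=4 NNllww=2 NnLlWW=4 NnLlWw=8 NnLlww=4 NnllWW=4 NnllWw=8 Nnllww=4 nnLlWW=2 nnLlWw=4 nnLlww=2 nnllWW=2 nnllWw=4 nnllww=2
nn ll ww hits 2/64; gcd=2; 2÷2/64÷2 = 1/32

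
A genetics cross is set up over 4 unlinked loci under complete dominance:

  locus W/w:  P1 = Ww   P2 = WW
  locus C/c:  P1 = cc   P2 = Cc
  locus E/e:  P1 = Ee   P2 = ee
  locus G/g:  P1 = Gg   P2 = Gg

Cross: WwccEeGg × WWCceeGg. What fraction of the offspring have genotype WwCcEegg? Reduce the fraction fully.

WwccEeGg gametes: WcEG×2, WcEg×2, WceG×2, Wceg×2, wcEG×2, wcEg×2, wceG×2, wceg×2
WWCceeGg gametes: WCeG×4, WCeg×4, WceG×4, Wceg×4
WwccEeGg×WWCceeGg grid (16·16=256): WWCcEeGG=8 WWCcEeGg=16 WWCcEegg=8 WWCceeGG=8 WWCceeGg=16 WWCceegg=8 WWccEeGG=8 WWccEeGg=16 WWccEegg=8 WWcceeGG=8 WWcceeGg=16 WWcceegg=8 WwCcEeGG=8 WwCcEeGg=16 WwCcEegg=8 WwCceeGG=8 WwCceeGg=16 WwCceegg=8 WwccEeGG=8 WwccEeGg=16 WwccEegg=8 WwcceeGG=8 WwcceeGg=16 Wwcceegg=8
WwCcEegg hits 8/256; gcd=8; 8÷8/256÷8 = 1/32

P(WwCcEegg) = 1/32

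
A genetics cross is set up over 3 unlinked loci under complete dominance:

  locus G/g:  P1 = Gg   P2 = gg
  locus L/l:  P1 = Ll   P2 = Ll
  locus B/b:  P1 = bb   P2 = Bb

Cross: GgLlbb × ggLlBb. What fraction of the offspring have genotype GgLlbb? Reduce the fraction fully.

GgLlbb gametes: GLb×2, Glb×2, gLb×2, glb×2
ggLlBb gametes: gLB×2, gLb×2, glB×2, glb×2
GgLlbb×ggLlBb grid (8·8=64): GgLLBb=4 GgLLbb=4 GgLlBb=8 GgLlbb=8 GgllBb=4 Ggllbb=4 ggLLBb=4 ggLLbb=4 ggLlBb=8 ggLlbb=8 ggllBb=4 ggllbb=4
GgLlbb hits 8/64; gcd=8; 8÷8/64÷8 = 1/8

P(GgLlbb) = 1/8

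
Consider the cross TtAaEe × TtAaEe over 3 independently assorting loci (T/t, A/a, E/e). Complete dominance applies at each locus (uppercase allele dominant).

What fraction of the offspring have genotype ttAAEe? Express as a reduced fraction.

TtAaEe gametes: TAE×1, TAe×1, TaE×1, Tae×1, tAE×1, tAe×1, taE×1, tae×1
TtAaEe gametes: TAE×1, TAe×1, TaE×1, Tae×1, tAE×1, tAe×1, taE×1, tae×1
TtAaEe×TtAaEe grid (8·8=64): TTAAEE=1 TTAAEe=2 TTAAee=1 TTAaEE=2 TTAaEe=4 TTAaee=2 TTaaEE=1 TTaaEe=2 TTaaee=1 TtAAEE=2 TtAAEe=4 TtAAee=2 TtAaEE=4 TtAaEe=8 TtAaee=4 TtaaEE=2 TtaaEe=4 Ttaaee=2 ttAAEE=1 ttAAEe=2 ttAAee=1 ttAaEE=2 ttAaEe=4 ttAaee=2 ttaaEE=1 ttaaEe=2 ttaaee=1
ttAAEe hits 2/64; gcd=2; 2÷2/64÷2 = 1/32

P(ttAAEe) = 1/32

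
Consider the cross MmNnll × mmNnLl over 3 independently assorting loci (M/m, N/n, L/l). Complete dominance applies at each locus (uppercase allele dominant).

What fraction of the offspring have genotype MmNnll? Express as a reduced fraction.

P(MmNnll) = 1/8

MmNnll gametes: MNl×2, Mnl×2, mNl×2, mnl×2
mmNnLl gametes: mNL×2, mNl×2, mnL×2, mnl×2
MmNnll×mmNnLl grid (8·8=64): MmNNLl=4 MmNNll=4 MmNnLl=8 MmNnll=8 MmnnLl=4 Mmnnll=4 mmNNLl=4 mmNNll=4 mmNnLl=8 mmNnll=8 mmnnLl=4 mmnnll=4
MmNnll hits 8/64; gcd=8; 8÷8/64÷8 = 1/8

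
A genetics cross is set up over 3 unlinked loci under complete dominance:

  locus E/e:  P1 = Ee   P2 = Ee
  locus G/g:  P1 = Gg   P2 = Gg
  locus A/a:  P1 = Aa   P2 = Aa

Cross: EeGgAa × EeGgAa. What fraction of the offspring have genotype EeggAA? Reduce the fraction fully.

P(EeggAA) = 1/32

EeGgAa gametes: EGA×1, EGa×1, EgA×1, Ega×1, eGA×1, eGa×1, egA×1, ega×1
EeGgAa gametes: EGA×1, EGa×1, EgA×1, Ega×1, eGA×1, eGa×1, egA×1, ega×1
EeGgAa×EeGgAa grid (8·8=64): EEGGAA=1 EEGGAa=2 EEGGaa=1 EEGgAA=2 EEGgAa=4 EEGgaa=2 EEggAA=1 EEggAa=2 EEggaa=1 EeGGAA=2 EeGGAa=4 EeGGaa=2 EeGgAA=4 EeGgAa=8 EeGgaa=4 EeggAA=2 EeggAa=4 Eeggaa=2 eeGGAA=1 eeGGAa=2 eeGGaa=1 eeGgAA=2 eeGgAa=4 eeGgaa=2 eeggAA=1 eeggAa=2 eeggaa=1
EeggAA hits 2/64; gcd=2; 2÷2/64÷2 = 1/32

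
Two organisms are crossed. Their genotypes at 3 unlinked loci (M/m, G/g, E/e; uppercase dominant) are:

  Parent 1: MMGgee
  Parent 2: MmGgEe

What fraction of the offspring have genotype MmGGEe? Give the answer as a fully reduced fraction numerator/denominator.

P(MmGGEe) = 1/16

MMGgee gametes: MGe×4, Mge×4
MmGgEe gametes: MGE×1, MGe×1, MgE×1, Mge×1, mGE×1, mGe×1, mgE×1, mge×1
MMGgee×MmGgEe grid (8·8=64): MMGGEe=4 MMGGee=4 MMGgEe=8 MMGgee=8 MMggEe=4 MMggee=4 MmGGEe=4 MmGGee=4 MmGgEe=8 MmGgee=8 MmggEe=4 Mmggee=4
MmGGEe hits 4/64; gcd=4; 4÷4/64÷4 = 1/16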